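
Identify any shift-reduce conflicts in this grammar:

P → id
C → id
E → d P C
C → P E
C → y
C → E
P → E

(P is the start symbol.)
A shift-reduce conflict occurs when an LR(0) state has both:
  - a complete (reduce) item [A → α .] (dot at the end), and
  - a shift item [B → β . c γ] (dot before a terminal).

Augment with P' → P and build the canonical LR(0) collection (I0 = CLOSURE({[P' → . P]}), then GOTO on every symbol after a dot until no new states appear). It has 12 states:
  I0: { [E → . d P C], [P → . E], [P → . id], [P' → . P] }  — shift
  I1: { [P → E .] }  — reduce
  I2: { [P' → P .] }  — accept
  I3: { [E → . d P C], [E → d . P C], [P → . E], [P → . id] }  — shift
  I4: { [P → id .] }  — reduce
  I5: { [C → . E], [C → . P E], [C → . id], [C → . y], [E → . d P C], [E → d P . C], [P → . E], [P → . id] }  — shift
  I6: { [E → d P C .] }  — reduce
  I7: { [C → E .], [P → E .] }  — 2 reduces
  I8: { [C → P . E], [E → . d P C] }  — shift
  I9: { [C → id .], [P → id .] }  — 2 reduces
  I10: { [C → y .] }  — reduce
  I11: { [C → P E .] }  — reduce

No state contains both a complete item and a shift item.

Answer: No shift-reduce conflicts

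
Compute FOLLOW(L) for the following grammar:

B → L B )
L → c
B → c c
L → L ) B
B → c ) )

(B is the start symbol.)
To compute FOLLOW(L), find every occurrence of L on a right-hand side N → α L β: add FIRST(β) \ {ε}, and if β is empty or nullable also add FOLLOW(N). Iterate to a fixed point.

In B → L B ): L is followed by B ')', add FIRST(B ')') \ {ε} = { 'c' }
In L → L ) B: L is followed by ')' B, add FIRST(')' B) \ {ε} = { ')' }

Taking the union: FOLLOW(L) = { ')', 'c' }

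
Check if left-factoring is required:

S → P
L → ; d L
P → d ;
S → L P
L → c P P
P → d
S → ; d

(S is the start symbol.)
Left-factoring is needed when two productions for the same non-terminal
share a common prefix on the right-hand side.

Productions for S:
  S → P
  S → L P
  S → ; d
Productions for L:
  L → ; d L
  L → c P P
Productions for P:
  P → d ;
  P → d

Found common prefix 'd' in productions for P

Answer: Yes, P has productions with common prefix 'd'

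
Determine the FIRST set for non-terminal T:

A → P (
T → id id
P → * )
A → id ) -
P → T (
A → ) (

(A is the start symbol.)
{ 'id' }

To compute FIRST(T), examine every production with T on the left-hand side, reading each right-hand side left to right until a non-nullable symbol is reached.

From T → id id:
  - id is a terminal: add 'id' and stop

Collecting: FIRST(T) = { 'id' }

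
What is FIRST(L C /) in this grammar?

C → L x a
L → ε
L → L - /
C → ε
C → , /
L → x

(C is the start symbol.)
{ ',', '-', '/', 'x' }

FIRST sets of the non-terminals involved (from the grammar, by fixed-point iteration):
  FIRST(L) = { '-', 'x', ε }
  FIRST(C) = { ',', '-', 'x', ε }

To compute FIRST(L C /), process the symbols left to right:
Symbol L is a non-terminal. Add FIRST(L) \ {ε} = { '-', 'x' }
L is nullable (ε ∈ FIRST(L)), continue to the next symbol.
Symbol C is a non-terminal. Add FIRST(C) \ {ε} = { ',', '-', 'x' }
C is nullable (ε ∈ FIRST(C)), continue to the next symbol.
Symbol / is a terminal. Add '/' and stop.
FIRST(L C /) = { ',', '-', '/', 'x' }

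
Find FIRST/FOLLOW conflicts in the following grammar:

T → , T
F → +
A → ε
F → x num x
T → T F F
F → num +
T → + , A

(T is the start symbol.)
No FIRST/FOLLOW conflicts.

A FIRST/FOLLOW conflict occurs when a non-terminal N has a nullable alternative N → β (β ⇒* ε) and another alternative N → α with FIRST(α) ∩ FOLLOW(N) ≠ ∅: on such a lookahead the parser cannot decide between expanding α and letting N vanish via β.

Nullable non-terminals: A.
A has a nullable alternative but only one production, so nothing to check.

F, T have no nullable alternative, so no FIRST/FOLLOW check is needed there.

No FIRST/FOLLOW conflicts found.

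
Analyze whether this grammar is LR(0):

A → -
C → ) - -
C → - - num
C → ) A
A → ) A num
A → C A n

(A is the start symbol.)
Augment with A' → A and build the canonical LR(0) collection (I0 = CLOSURE({[A' → . A]}), then GOTO on every symbol after a dot until no new states appear). It has 13 states:
  I0: { [A → . ) A num], [A → . -], [A → . C A n], [A' → . A], [C → . ) - -], [C → . ) A], [C → . - - num] }  — shift
  I1: { [A → ) . A num], [A → . ) A num], [A → . -], [A → . C A n], [C → ) . - -], [C → ) . A], [C → . ) - -], [C → . ) A], [C → . - - num] }  — shift
  I2: { [A → - .], [C → - . - num] }  — shift, reduce
  I3: { [A' → A .] }  — accept
  I4: { [A → . ) A num], [A → . -], [A → . C A n], [A → C . A n], [C → . ) - -], [C → . ) A], [C → . - - num] }  — shift
  I5: { [A → C A . n] }  — shift
  I6: { [A → C A n .] }  — reduce
  I7: { [C → - - . num] }  — shift
  I8: { [C → - - num .] }  — reduce
  I9: { [A → - .], [C → ) - . -], [C → - . - num] }  — shift, reduce
  I10: { [A → ) A . num], [C → ) A .] }  — shift, reduce
  I11: { [A → ) A num .] }  — reduce
  I12: { [C → ) - - .], [C → - - . num] }  — shift, reduce

Conflict in state I2:
  Shift-reduce conflict between [A → - .] and [C → - . - num]
So the grammar is NOT LR(0).

Answer: No. Shift-reduce conflict between [A → - .] and [C → - . - num]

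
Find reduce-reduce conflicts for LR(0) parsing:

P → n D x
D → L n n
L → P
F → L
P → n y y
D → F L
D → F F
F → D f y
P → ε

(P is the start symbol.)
A reduce-reduce conflict occurs when an LR(0) state has two complete items [A → α .] and [B → β .] — both call for a reduction, and with no lookahead the parser cannot choose between them.

Augment with P' → P and build the canonical LR(0) collection (I0 = CLOSURE({[P' → . P]}), then GOTO on every symbol after a dot until no new states appear). It has 17 states:
  I0: { [P → . n D x], [P → . n y y], [P → .], [P' → . P] }  — shift, reduce
  I1: { [P' → P .] }  — accept
  I2: { [D → . F F], [D → . F L], [D → . L n n], [F → . D f y], [F → . L], [L → . P], [P → . n D x], [P → . n y y], [P → .], [P → n . D x], [P → n . y y] }  — shift, reduce
  I3: { [F → D . f y], [P → n D . x] }  — shift
  I4: { [D → . F F], [D → . F L], [D → . L n n], [D → F . F], [D → F . L], [F → . D f y], [F → . L], [L → . P], [P → . n D x], [P → . n y y], [P → .] }  — shift, reduce
  I5: { [D → L . n n], [F → L .] }  — shift, reduce
  I6: { [L → P .] }  — reduce
  I7: { [P → n y . y] }  — shift
  I8: { [P → n y y .] }  — reduce
  I9: { [D → L n . n] }  — shift
  I10: { [D → L n n .] }  — reduce
  I11: { [F → D . f y] }  — shift
  I12: { [D → . F F], [D → . F L], [D → . L n n], [D → F . F], [D → F . L], [D → F F .], [F → . D f y], [F → . L], [L → . P], [P → . n D x], [P → . n y y], [P → .] }  — shift, 2 reduces
  I13: { [D → F L .], [D → L . n n], [F → L .] }  — shift, 2 reduces
  I14: { [F → D f . y] }  — shift
  I15: { [F → D f y .] }  — reduce
  I16: { [P → n D x .] }  — reduce

I12 contains complete items [D → F F .], [P → .] — reduce-reduce conflict.
I13 contains complete items [D → F L .], [F → L .] — reduce-reduce conflict.

Answer: Yes — I12: [D → F F .] vs [P → .]; I13: [D → F L .] vs [F → L .]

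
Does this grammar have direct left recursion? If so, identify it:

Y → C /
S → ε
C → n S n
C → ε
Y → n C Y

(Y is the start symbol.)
Direct left recursion occurs when N → N α for some non-terminal N (the right-hand side begins with the left-hand side itself).

Y → C /: starts with C
S → ε: starts with ε
C → n S n: starts with n
C → ε: starts with ε
Y → n C Y: starts with n

No direct left recursion found.

Answer: No direct left recursion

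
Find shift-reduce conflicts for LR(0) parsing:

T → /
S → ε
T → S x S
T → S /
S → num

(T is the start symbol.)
Augment with T' → T and build the canonical LR(0) collection (I0 = CLOSURE({[T' → . T]}), then GOTO on every symbol after a dot until no new states appear). It has 8 states:
  I0: { [S → . num], [S → .], [T → . /], [T → . S /], [T → . S x S], [T' → . T] }  — shift, reduce
  I1: { [T → / .] }  — reduce
  I2: { [T → S . /], [T → S . x S] }  — shift
  I3: { [T' → T .] }  — accept
  I4: { [S → num .] }  — reduce
  I5: { [T → S / .] }  — reduce
  I6: { [S → . num], [S → .], [T → S x . S] }  — shift, reduce
  I7: { [T → S x S .] }  — reduce

I0 contains reduce item [S → .] and shift items [S → . num], [T → . /] — shift-reduce conflict.
I6 contains reduce item [S → .] and shift item [S → . num] — shift-reduce conflict.

Answer: Yes — I0: [S → .] vs [S → . num]; I6: [S → .] vs [S → . num]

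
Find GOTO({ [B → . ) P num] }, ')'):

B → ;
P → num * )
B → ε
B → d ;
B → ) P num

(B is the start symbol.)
GOTO(I, ')') = CLOSURE({ [A → αX.β] : [A → α.Xβ] ∈ I, X = ')' })

Items with dot before ')', with the dot advanced:
  [B → . ) P num] → [B → ) . P num]
Closure of the advanced items:
  [B → ) . P num] has the dot before P: add [P → . num * )]

GOTO = { [B → ) . P num], [P → . num * )] }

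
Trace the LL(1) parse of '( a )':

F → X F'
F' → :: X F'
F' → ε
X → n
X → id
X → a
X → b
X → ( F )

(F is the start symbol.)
LL(1) parsing maintains a stack (initially the start symbol over $) and the input. At each step: if the stack top is a terminal, match it against the current input token; if it is a non-terminal N, replace it with the RHS of M[N, lookahead] (the unique production whose predict set contains the lookahead).

Stack is shown with the top on the left.

Stack        Input    Action
----------------------------
F $          ( a ) $  output F → X F'
X F' $       ( a ) $  output X → ( F )
( F ) F' $   ( a ) $  match '('
F ) F' $     a ) $    output F → X F'
X F' ) F' $  a ) $    output X → a
a F' ) F' $  a ) $    match 'a'
F' ) F' $    ) $      output F' → ε
) F' $       ) $      match ')'
F' $         $        output F' → ε
$            $        accept

The string is accepted.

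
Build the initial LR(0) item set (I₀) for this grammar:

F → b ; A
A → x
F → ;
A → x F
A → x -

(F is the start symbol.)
{ [F → . ;], [F → . b ; A], [F' → . F] }

First, augment the grammar with F' → F
I₀ = CLOSURE({ [F' → . F] }):
  [F' → . F] has the dot before F: add [F → . b ; A], [F → . ;]
No further items can be added.

I₀ = { [F → . ;], [F → . b ; A], [F' → . F] }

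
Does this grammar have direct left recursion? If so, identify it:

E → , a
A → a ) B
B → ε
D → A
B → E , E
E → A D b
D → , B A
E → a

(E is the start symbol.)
Direct left recursion occurs when N → N α for some non-terminal N (the right-hand side begins with the left-hand side itself).

E → , a: starts with ','
A → a ) B: starts with a
B → ε: starts with ε
D → A: starts with A
B → E , E: starts with E
E → A D b: starts with A
D → , B A: starts with ','
E → a: starts with a

No direct left recursion found.

Answer: No direct left recursion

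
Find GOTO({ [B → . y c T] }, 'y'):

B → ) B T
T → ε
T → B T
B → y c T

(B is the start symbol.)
{ [B → y . c T] }

GOTO(I, 'y') = CLOSURE({ [A → αX.β] : [A → α.Xβ] ∈ I, X = 'y' })

Items with dot before 'y', with the dot advanced:
  [B → . y c T] → [B → y . c T]
Closure adds nothing (no advanced item has the dot before a non-terminal).

GOTO = { [B → y . c T] }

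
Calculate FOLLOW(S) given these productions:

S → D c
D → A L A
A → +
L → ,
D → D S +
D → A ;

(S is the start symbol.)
{ $, '+' }

To compute FOLLOW(S), find every occurrence of S on a right-hand side N → α S β: add FIRST(β) \ {ε}, and if β is empty or nullable also add FOLLOW(N). Iterate to a fixed point.

S is the start symbol, so $ ∈ FOLLOW(S).
In D → D S +: S is followed by '+', add FIRST('+') \ {ε} = { '+' }

Taking the union: FOLLOW(S) = { $, '+' }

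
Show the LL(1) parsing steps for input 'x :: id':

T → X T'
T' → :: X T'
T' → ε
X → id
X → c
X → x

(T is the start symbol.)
LL(1) parsing maintains a stack (initially the start symbol over $) and the input. At each step: if the stack top is a terminal, match it against the current input token; if it is a non-terminal N, replace it with the RHS of M[N, lookahead] (the unique production whose predict set contains the lookahead).

Stack is shown with the top on the left.

Stack      Input      Action
----------------------------
T $        x :: id $  output T → X T'
X T' $     x :: id $  output X → x
x T' $     x :: id $  match 'x'
T' $       :: id $    output T' → :: X T'
:: X T' $  :: id $    match '::'
X T' $     id $       output X → id
id T' $    id $       match 'id'
T' $       $          output T' → ε
$          $          accept

The string is accepted.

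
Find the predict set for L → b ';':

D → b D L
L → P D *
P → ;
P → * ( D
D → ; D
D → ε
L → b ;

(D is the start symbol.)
{ 'b' }

PREDICT(L → b ';') = (FIRST(RHS) \ {ε}) ∪ (FOLLOW(L) if ε ∈ FIRST(RHS), i.e. RHS ⇒* ε)
FIRST(b ';') = { 'b' }
ε ∉ FIRST(b ';'), so FOLLOW(L) is not added.
PREDICT(L → b ';') = { 'b' }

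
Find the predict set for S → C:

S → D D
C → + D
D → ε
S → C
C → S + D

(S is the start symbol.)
{ '+' }

PREDICT(S → C) = (FIRST(RHS) \ {ε}) ∪ (FOLLOW(S) if ε ∈ FIRST(RHS), i.e. RHS ⇒* ε)
FIRST(C) = { '+' }
FIRST(C) = { '+' }
ε ∉ FIRST(C), so FOLLOW(S) is not added.
PREDICT(S → C) = { '+' }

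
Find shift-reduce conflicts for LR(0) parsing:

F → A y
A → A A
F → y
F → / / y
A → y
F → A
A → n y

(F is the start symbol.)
Augment with F' → F and build the canonical LR(0) collection (I0 = CLOSURE({[F' → . F]}), then GOTO on every symbol after a dot until no new states appear). It has 12 states:
  I0: { [A → . A A], [A → . n y], [A → . y], [F → . / / y], [F → . A y], [F → . A], [F → . y], [F' → . F] }  — shift
  I1: { [F → / . / y] }  — shift
  I2: { [A → . A A], [A → . n y], [A → . y], [A → A . A], [F → A . y], [F → A .] }  — shift, reduce
  I3: { [F' → F .] }  — accept
  I4: { [A → n . y] }  — shift
  I5: { [A → y .], [F → y .] }  — 2 reduces
  I6: { [A → n y .] }  — reduce
  I7: { [A → . A A], [A → . n y], [A → . y], [A → A . A], [A → A A .] }  — shift, reduce
  I8: { [A → y .], [F → A y .] }  — 2 reduces
  I9: { [A → y .] }  — reduce
  I10: { [F → / / . y] }  — shift
  I11: { [F → / / y .] }  — reduce

I2 contains reduce item [F → A .] and shift items [A → . n y], [A → . y], [F → A . y] — shift-reduce conflict.
I7 contains reduce item [A → A A .] and shift items [A → . n y], [A → . y] — shift-reduce conflict.

Answer: Yes — I2: [F → A .] vs [A → . n y]; I7: [A → A A .] vs [A → . n y]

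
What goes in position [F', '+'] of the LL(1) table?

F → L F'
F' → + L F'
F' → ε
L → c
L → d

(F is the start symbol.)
To find M[F', '+'], we find productions for F' where '+' is in the predict set (PREDICT(N → α) = (FIRST(α) \ {ε}) ∪ (FOLLOW(N) if α ⇒* ε)).

Relevant sets:
  FOLLOW(F') = { $ }

F' → + L F': PREDICT = { '+' }
  '+' is in predict set, so this production goes in M[F', '+']
F' → ε: PREDICT = { $ }

M[F', '+'] = F' → + L F'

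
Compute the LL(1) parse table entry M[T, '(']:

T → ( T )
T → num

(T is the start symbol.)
T → ( T )

To find M[T, '('], we find productions for T where '(' is in the predict set (PREDICT(N → α) = (FIRST(α) \ {ε}) ∪ (FOLLOW(N) if α ⇒* ε)).

T → ( T ): PREDICT = { '(' }
  '(' is in predict set, so this production goes in M[T, '(']
T → num: PREDICT = { 'num' }

M[T, '('] = T → ( T )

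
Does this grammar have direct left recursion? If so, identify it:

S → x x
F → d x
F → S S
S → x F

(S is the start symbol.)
No direct left recursion

Direct left recursion occurs when N → N α for some non-terminal N (the right-hand side begins with the left-hand side itself).

S → x x: starts with x
F → d x: starts with d
F → S S: starts with S
S → x F: starts with x

No direct left recursion found.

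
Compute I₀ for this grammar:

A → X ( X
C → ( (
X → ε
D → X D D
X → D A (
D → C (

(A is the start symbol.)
First, augment the grammar with A' → A
I₀ = CLOSURE({ [A' → . A] }):
  [A' → . A] has the dot before A: add [A → . X ( X]
  [A → . X ( X] has the dot before X: add [X → .], [X → . D A (]
  [X → . D A (] has the dot before D: add [D → . X D D], [D → . C (]
  [D → . C (] has the dot before C: add [C → . ( (]
No further items can be added.

I₀ = { [A → . X ( X], [A' → . A], [C → . ( (], [D → . C (], [D → . X D D], [X → . D A (], [X → .] }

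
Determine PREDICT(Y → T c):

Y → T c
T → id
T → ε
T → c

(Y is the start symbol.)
{ 'c', 'id' }

PREDICT(Y → T c) = (FIRST(RHS) \ {ε}) ∪ (FOLLOW(Y) if ε ∈ FIRST(RHS), i.e. RHS ⇒* ε)
FIRST(T) = { 'c', 'id', ε }
FIRST(T c) = { 'c', 'id' }
ε ∉ FIRST(T c), so FOLLOW(Y) is not added.
PREDICT(Y → T c) = { 'c', 'id' }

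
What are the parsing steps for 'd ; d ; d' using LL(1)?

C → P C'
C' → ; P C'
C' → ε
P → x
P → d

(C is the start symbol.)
LL(1) parsing maintains a stack (initially the start symbol over $) and the input. At each step: if the stack top is a terminal, match it against the current input token; if it is a non-terminal N, replace it with the RHS of M[N, lookahead] (the unique production whose predict set contains the lookahead).

Stack is shown with the top on the left.

Stack     Input        Action
-----------------------------
C $       d ; d ; d $  output C → P C'
P C' $    d ; d ; d $  output P → d
d C' $    d ; d ; d $  match 'd'
C' $      ; d ; d $    output C' → ; P C'
; P C' $  ; d ; d $    match ';'
P C' $    d ; d $      output P → d
d C' $    d ; d $      match 'd'
C' $      ; d $        output C' → ; P C'
; P C' $  ; d $        match ';'
P C' $    d $          output P → d
d C' $    d $          match 'd'
C' $      $            output C' → ε
$         $            accept

The string is accepted.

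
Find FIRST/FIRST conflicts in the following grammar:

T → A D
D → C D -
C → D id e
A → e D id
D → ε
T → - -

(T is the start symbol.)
FIRST sets of the non-terminals at (or reachable through a nullable prefix from) the front of some alternative:
  FIRST(A) = { 'e' }
  FIRST(C) = { 'id' }

Productions for T:
  T → A D: FIRST = { 'e' }
  T → - -: FIRST = { '-' }
Productions for D:
  D → C D -: FIRST = { 'id' }
  D → ε: FIRST = { ε }
C, A have only one production, so no FIRST/FIRST conflict is possible there.

All alternatives of each non-terminal have pairwise disjoint FIRST sets.

Answer: No FIRST/FIRST conflicts.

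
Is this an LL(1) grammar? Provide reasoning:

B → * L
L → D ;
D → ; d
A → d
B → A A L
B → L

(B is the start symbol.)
Relevant sets:
  FIRST(A) = { 'd' }
  FIRST(L) = { ';' }

For B:
  PREDICT(B → '*' L) = { '*' }
  PREDICT(B → A A L) = { 'd' }
  PREDICT(B → L) = { ';' }
L, D, A have a single production, so nothing to check there.

All predict sets are disjoint. The grammar IS LL(1).

Answer: Yes, the grammar is LL(1).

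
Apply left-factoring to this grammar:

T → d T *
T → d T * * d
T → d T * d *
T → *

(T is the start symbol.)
Left-factoring transforms A → αβ₁ | αβ₂ into A → αA' and A' → β₁ | β₂
(α is the longest common prefix among the alternatives). Repeat until
no nonterminal has two alternatives with a common prefix.

Round 1: T has alternatives sharing prefix 'd T *'. Introduce T': T → d T * T'
  Add: T' → ε
  Add: T' → * d
  Add: T' → d *

No remaining common prefixes — done.

Resulting grammar:
T → d T * T'
T' → ε
T' → * d
T' → d *
T → *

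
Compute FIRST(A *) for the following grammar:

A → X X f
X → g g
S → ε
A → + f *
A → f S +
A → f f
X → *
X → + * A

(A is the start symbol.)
FIRST sets of the non-terminals involved (from the grammar, by fixed-point iteration):
  FIRST(A) = { '*', '+', 'f', 'g' }

To compute FIRST(A *), process the symbols left to right:
Symbol A is a non-terminal. Add FIRST(A) \ {ε} = { '*', '+', 'f', 'g' }
A is not nullable (ε ∉ FIRST(A)), so stop here.
FIRST(A *) = { '*', '+', 'f', 'g' }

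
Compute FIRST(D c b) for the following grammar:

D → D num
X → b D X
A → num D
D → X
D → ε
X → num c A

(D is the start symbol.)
{ 'b', 'c', 'num' }

FIRST sets of the non-terminals involved (from the grammar, by fixed-point iteration):
  FIRST(D) = { 'b', 'num', ε }

To compute FIRST(D c b), process the symbols left to right:
Symbol D is a non-terminal. Add FIRST(D) \ {ε} = { 'b', 'num' }
D is nullable (ε ∈ FIRST(D)), continue to the next symbol.
Symbol c is a terminal. Add 'c' and stop.
FIRST(D c b) = { 'b', 'c', 'num' }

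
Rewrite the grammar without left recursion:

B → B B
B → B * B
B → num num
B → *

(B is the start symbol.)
B → num num B'
B → * B'
B' → B B'
B' → * B B'
B' → ε

B is directly left-recursive. The standard transformation for
  A → A α₁ | ... | A α_m | β₁ | ... | β_n
is
  A  → β₁ A' | ... | β_n A'
  A' → α₁ A' | ... | α_m A' | ε

B → num num becomes B → num num B'
B → * becomes B → * B'
B → B B becomes B' → B B'
B → B * B becomes B' → * B B'
Add B' → ε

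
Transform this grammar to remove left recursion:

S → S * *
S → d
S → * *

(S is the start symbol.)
S is directly left-recursive. The standard transformation for
  A → A α₁ | ... | A α_m | β₁ | ... | β_n
is
  A  → β₁ A' | ... | β_n A'
  A' → α₁ A' | ... | α_m A' | ε

S → d becomes S → d S'
S → * * becomes S → * * S'
S → S * * becomes S' → * * S'
Add S' → ε

Resulting grammar:
S → d S'
S → * * S'
S' → * * S'
S' → ε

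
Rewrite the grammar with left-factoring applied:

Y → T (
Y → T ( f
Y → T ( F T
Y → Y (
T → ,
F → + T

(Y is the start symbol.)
Left-factoring transforms A → αβ₁ | αβ₂ into A → αA' and A' → β₁ | β₂
(α is the longest common prefix among the alternatives). Repeat until
no nonterminal has two alternatives with a common prefix.

Round 1: Y has alternatives sharing prefix 'T ('. Introduce Y': Y → T ( Y'
  Add: Y' → ε
  Add: Y' → f
  Add: Y' → F T

No remaining common prefixes — done.

Resulting grammar:
Y → T ( Y'
Y' → ε
Y' → f
Y' → F T
Y → Y (
T → ,
F → + T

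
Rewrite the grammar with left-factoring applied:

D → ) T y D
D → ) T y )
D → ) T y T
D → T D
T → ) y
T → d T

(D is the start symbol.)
Left-factoring transforms A → αβ₁ | αβ₂ into A → αA' and A' → β₁ | β₂
(α is the longest common prefix among the alternatives). Repeat until
no nonterminal has two alternatives with a common prefix.

Round 1: D has alternatives sharing prefix ') T y'. Introduce D': D → ) T y D'
  Add: D' → D
  Add: D' → )
  Add: D' → T

No remaining common prefixes — done.

Resulting grammar:
D → ) T y D'
D' → D
D' → )
D' → T
D → T D
T → ) y
T → d T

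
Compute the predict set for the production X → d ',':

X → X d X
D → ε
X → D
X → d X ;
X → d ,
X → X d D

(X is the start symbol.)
{ 'd' }

PREDICT(X → d ',') = (FIRST(RHS) \ {ε}) ∪ (FOLLOW(X) if ε ∈ FIRST(RHS), i.e. RHS ⇒* ε)
FIRST(d ',') = { 'd' }
ε ∉ FIRST(d ','), so FOLLOW(X) is not added.
PREDICT(X → d ',') = { 'd' }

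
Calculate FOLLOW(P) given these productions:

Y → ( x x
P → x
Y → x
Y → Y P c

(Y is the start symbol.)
In Y → Y P c: P is followed by c, add FIRST(c) \ {ε} = { 'c' }

Taking the union: FOLLOW(P) = { 'c' }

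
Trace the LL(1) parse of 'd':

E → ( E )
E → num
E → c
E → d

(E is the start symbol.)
Stack is shown with the top on the left.

Stack  Input  Action
--------------------
E $    d $    output E → d
d $    d $    match 'd'
$      $      accept

The string is accepted.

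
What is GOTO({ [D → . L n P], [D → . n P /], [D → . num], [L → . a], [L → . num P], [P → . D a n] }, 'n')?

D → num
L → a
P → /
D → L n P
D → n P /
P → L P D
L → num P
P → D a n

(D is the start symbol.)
{ [D → . L n P], [D → . n P /], [D → . num], [D → n . P /], [L → . a], [L → . num P], [P → . /], [P → . D a n], [P → . L P D] }

GOTO(I, 'n') = CLOSURE({ [A → αX.β] : [A → α.Xβ] ∈ I, X = 'n' })

Items with dot before 'n', with the dot advanced:
  [D → . n P /] → [D → n . P /]
Closure of the advanced items:
  [D → n . P /] has the dot before P: add [P → . /], [P → . L P D], [P → . D a n]
  [P → . L P D] has the dot before L: add [L → . a], [L → . num P]
  [P → . D a n] has the dot before D: add [D → . num], [D → . L n P], [D → . n P /]

GOTO = { [D → . L n P], [D → . n P /], [D → . num], [D → n . P /], [L → . a], [L → . num P], [P → . /], [P → . D a n], [P → . L P D] }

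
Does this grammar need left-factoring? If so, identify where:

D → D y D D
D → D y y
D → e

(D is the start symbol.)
Left-factoring is needed when two productions for the same non-terminal
share a common prefix on the right-hand side.

Productions for D:
  D → D y D D
  D → D y y
  D → e

Found common prefix 'D y' in productions for D

Answer: Yes, D has productions with common prefix 'D y'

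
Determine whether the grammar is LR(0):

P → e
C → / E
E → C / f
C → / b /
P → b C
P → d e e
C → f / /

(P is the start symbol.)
Yes, the grammar is LR(0)

Augment with P' → P and build the canonical LR(0) collection (I0 = CLOSURE({[P' → . P]}), then GOTO on every symbol after a dot until no new states appear). It has 18 states:
  I0: { [P → . b C], [P → . d e e], [P → . e], [P' → . P] }  — shift
  I1: { [P' → P .] }  — accept
  I2: { [C → . / E], [C → . / b /], [C → . f / /], [P → b . C] }  — shift
  I3: { [P → d . e e] }  — shift
  I4: { [P → e .] }  — reduce
  I5: { [P → d e . e] }  — shift
  I6: { [P → d e e .] }  — reduce
  I7: { [C → . / E], [C → . / b /], [C → . f / /], [C → / . E], [C → / . b /], [E → . C / f] }  — shift
  I8: { [P → b C .] }  — reduce
  I9: { [C → f . / /] }  — shift
  I10: { [C → f / . /] }  — shift
  I11: { [C → f / / .] }  — reduce
  I12: { [E → C . / f] }  — shift
  I13: { [C → / E .] }  — reduce
  I14: { [C → / b . /] }  — shift
  I15: { [C → / b / .] }  — reduce
  I16: { [E → C / . f] }  — shift
  I17: { [E → C / f .] }  — reduce

Every state is either a pure shift/goto state or contains exactly one complete item and nothing to shift — no conflicts. The grammar is LR(0).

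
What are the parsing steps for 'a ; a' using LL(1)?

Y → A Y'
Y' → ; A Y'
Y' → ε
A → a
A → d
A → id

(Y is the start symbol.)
Stack is shown with the top on the left.

Stack     Input    Action
-------------------------
Y $       a ; a $  output Y → A Y'
A Y' $    a ; a $  output A → a
a Y' $    a ; a $  match 'a'
Y' $      ; a $    output Y' → ; A Y'
; A Y' $  ; a $    match ';'
A Y' $    a $      output A → a
a Y' $    a $      match 'a'
Y' $      $        output Y' → ε
$         $        accept

The string is accepted.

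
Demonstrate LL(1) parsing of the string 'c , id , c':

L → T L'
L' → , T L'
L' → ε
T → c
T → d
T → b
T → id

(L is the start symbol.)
LL(1) parsing maintains a stack (initially the start symbol over $) and the input. At each step: if the stack top is a terminal, match it against the current input token; if it is a non-terminal N, replace it with the RHS of M[N, lookahead] (the unique production whose predict set contains the lookahead).

Stack is shown with the top on the left.

Stack     Input         Action
------------------------------
L $       c , id , c $  output L → T L'
T L' $    c , id , c $  output T → c
c L' $    c , id , c $  match 'c'
L' $      , id , c $    output L' → , T L'
, T L' $  , id , c $    match ','
T L' $    id , c $      output T → id
id L' $   id , c $      match 'id'
L' $      , c $         output L' → , T L'
, T L' $  , c $         match ','
T L' $    c $           output T → c
c L' $    c $           match 'c'
L' $      $             output L' → ε
$         $             accept

The string is accepted.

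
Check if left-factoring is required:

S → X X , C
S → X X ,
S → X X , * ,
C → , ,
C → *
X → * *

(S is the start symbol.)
Left-factoring is needed when two productions for the same non-terminal
share a common prefix on the right-hand side.

Productions for S:
  S → X X , C
  S → X X ,
  S → X X , * ,
Productions for C:
  C → , ,
  C → *

Found common prefix 'X X ,' in productions for S

Answer: Yes, S has productions with common prefix 'X X ,'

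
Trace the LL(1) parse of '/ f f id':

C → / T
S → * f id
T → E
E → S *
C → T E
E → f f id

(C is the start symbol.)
LL(1) parsing maintains a stack (initially the start symbol over $) and the input. At each step: if the stack top is a terminal, match it against the current input token; if it is a non-terminal N, replace it with the RHS of M[N, lookahead] (the unique production whose predict set contains the lookahead).

Stack is shown with the top on the left.

Stack     Input       Action
----------------------------
C $       / f f id $  output C → / T
/ T $     / f f id $  match '/'
T $       f f id $    output T → E
E $       f f id $    output E → f f id
f f id $  f f id $    match 'f'
f id $    f id $      match 'f'
id $      id $        match 'id'
$         $           accept

The string is accepted.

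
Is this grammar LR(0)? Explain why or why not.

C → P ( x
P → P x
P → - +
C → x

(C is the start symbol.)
A grammar is LR(0) if no state in the canonical LR(0) collection has:
  - both a shift item (dot before a terminal) and a complete item (shift-reduce conflict), or
  - two or more complete items (reduce-reduce conflict; the accept item [C' → C .] counts as a complete item here).

Augment with C' → C and build the canonical LR(0) collection (I0 = CLOSURE({[C' → . C]}), then GOTO on every symbol after a dot until no new states appear). It has 9 states:
  I0: { [C → . P ( x], [C → . x], [C' → . C], [P → . - +], [P → . P x] }  — shift
  I1: { [P → - . +] }  — shift
  I2: { [C' → C .] }  — accept
  I3: { [C → P . ( x], [P → P . x] }  — shift
  I4: { [C → x .] }  — reduce
  I5: { [C → P ( . x] }  — shift
  I6: { [P → P x .] }  — reduce
  I7: { [C → P ( x .] }  — reduce
  I8: { [P → - + .] }  — reduce

Every state is either a pure shift/goto state or contains exactly one complete item and nothing to shift — no conflicts. The grammar is LR(0).

Answer: Yes, the grammar is LR(0)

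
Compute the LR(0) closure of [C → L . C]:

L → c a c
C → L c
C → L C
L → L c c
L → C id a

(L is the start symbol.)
{ [C → . L C], [C → . L c], [C → L . C], [L → . C id a], [L → . L c c], [L → . c a c] }

To compute CLOSURE, for each item [A → α.Bβ] where B is a non-terminal, add [B → .γ] for all productions B → γ; repeat for the newly added items until nothing changes.

Start with: [C → L . C]
  [C → L . C] has the dot before C: add [C → . L c], [C → . L C]
  [C → . L c] has the dot before L: add [L → . c a c], [L → . L c c], [L → . C id a]
No further items can be added.

CLOSURE = { [C → . L C], [C → . L c], [C → L . C], [L → . C id a], [L → . L c c], [L → . c a c] }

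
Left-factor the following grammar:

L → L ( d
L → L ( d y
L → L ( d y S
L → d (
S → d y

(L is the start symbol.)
Left-factoring transforms A → αβ₁ | αβ₂ into A → αA' and A' → β₁ | β₂
(α is the longest common prefix among the alternatives). Repeat until
no nonterminal has two alternatives with a common prefix.

Round 1: L has alternatives sharing prefix 'L ( d'. Introduce L': L → L ( d L'
  Add: L' → ε
  Add: L' → y
  Add: L' → y S

Round 2: L' has alternatives sharing prefix 'y'. Introduce L'': L' → y L''
  Add: L'' → ε
  Add: L'' → S

No remaining common prefixes — done.

Resulting grammar:
L → L ( d L'
L' → ε
L' → y L''
L'' → ε
L'' → S
L → d (
S → d y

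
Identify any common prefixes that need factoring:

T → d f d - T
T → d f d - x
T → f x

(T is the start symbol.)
Yes, T has productions with common prefix 'd f d -'

Left-factoring is needed when two productions for the same non-terminal
share a common prefix on the right-hand side.

Productions for T:
  T → d f d - T
  T → d f d - x
  T → f x

Found common prefix 'd f d -' in productions for T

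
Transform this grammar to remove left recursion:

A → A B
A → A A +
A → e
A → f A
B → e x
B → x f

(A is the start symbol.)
A → e A'
A → f A A'
A' → B A'
A' → A + A'
A' → ε
B → e x
B → x f

A is directly left-recursive. The standard transformation for
  A → A α₁ | ... | A α_m | β₁ | ... | β_n
is
  A  → β₁ A' | ... | β_n A'
  A' → α₁ A' | ... | α_m A' | ε

A → e becomes A → e A'
A → f A becomes A → f A A'
A → A B becomes A' → B A'
A → A A + becomes A' → A + A'
Add A' → ε

Productions for other non-terminals are unchanged:
  B → e x
  B → x f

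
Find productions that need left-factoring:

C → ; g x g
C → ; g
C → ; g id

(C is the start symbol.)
Left-factoring is needed when two productions for the same non-terminal
share a common prefix on the right-hand side.

Productions for C:
  C → ; g x g
  C → ; g
  C → ; g id

Found common prefix '; g' in productions for C

Answer: Yes, C has productions with common prefix '; g'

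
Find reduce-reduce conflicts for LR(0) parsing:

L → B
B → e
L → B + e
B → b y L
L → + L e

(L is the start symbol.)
No reduce-reduce conflicts

A reduce-reduce conflict occurs when an LR(0) state has two complete items [A → α .] and [B → β .] — both call for a reduction, and with no lookahead the parser cannot choose between them.

Augment with L' → L and build the canonical LR(0) collection (I0 = CLOSURE({[L' → . L]}), then GOTO on every symbol after a dot until no new states appear). It has 12 states:
  I0: { [B → . b y L], [B → . e], [L → . + L e], [L → . B + e], [L → . B], [L' → . L] }  — shift
  I1: { [B → . b y L], [B → . e], [L → + . L e], [L → . + L e], [L → . B + e], [L → . B] }  — shift
  I2: { [L → B . + e], [L → B .] }  — shift, reduce
  I3: { [L' → L .] }  — accept
  I4: { [B → b . y L] }  — shift
  I5: { [B → e .] }  — reduce
  I6: { [B → . b y L], [B → . e], [B → b y . L], [L → . + L e], [L → . B + e], [L → . B] }  — shift
  I7: { [B → b y L .] }  — reduce
  I8: { [L → B + . e] }  — shift
  I9: { [L → B + e .] }  — reduce
  I10: { [L → + L . e] }  — shift
  I11: { [L → + L e .] }  — reduce

No state contains more than one complete item.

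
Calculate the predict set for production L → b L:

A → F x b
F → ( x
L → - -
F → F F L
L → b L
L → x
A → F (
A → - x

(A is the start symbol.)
{ 'b' }

PREDICT(L → b L) = (FIRST(RHS) \ {ε}) ∪ (FOLLOW(L) if ε ∈ FIRST(RHS), i.e. RHS ⇒* ε)
FIRST(b L) = { 'b' }
ε ∉ FIRST(b L), so FOLLOW(L) is not added.
PREDICT(L → b L) = { 'b' }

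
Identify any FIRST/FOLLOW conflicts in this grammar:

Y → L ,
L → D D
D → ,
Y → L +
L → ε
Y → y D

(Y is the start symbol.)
Nullable non-terminals: L.
FIRST sets used below: FIRST(D) = { ',' }

L: nullable alternative(s) L → ε; FOLLOW(L) = { '+', ',' }
  L → D D: FIRST \ {ε} = { ',' } — overlaps FOLLOW(L) on { ',' }: CONFLICT
  L → ε: FIRST \ {ε} = { } — this is the only nullable alternative, skip

D, Y have no nullable alternative, so no FIRST/FOLLOW check is needed there.

So the grammar has 1 FIRST/FOLLOW conflict (marked CONFLICT above).

Answer: Yes. L → D D with FOLLOW(L) on { ',' }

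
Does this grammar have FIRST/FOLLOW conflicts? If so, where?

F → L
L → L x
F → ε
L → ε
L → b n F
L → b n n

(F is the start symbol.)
A FIRST/FOLLOW conflict occurs when a non-terminal N has a nullable alternative N → β (β ⇒* ε) and another alternative N → α with FIRST(α) ∩ FOLLOW(N) ≠ ∅: on such a lookahead the parser cannot decide between expanding α and letting N vanish via β.

Nullable non-terminals: F, L.
FIRST sets used below: FIRST(L) = { 'b', 'x', ε }

F: nullable alternative(s) F → L, F → ε; FOLLOW(F) = { $, 'x' }
  F → L: FIRST \ {ε} = { 'b', 'x' } — overlaps FOLLOW(F) on { 'x' }: CONFLICT
  F → ε: FIRST \ {ε} = { } — disjoint from FOLLOW(F)

L: nullable alternative(s) L → ε; FOLLOW(L) = { $, 'x' }
  L → L x: FIRST \ {ε} = { 'b', 'x' } — overlaps FOLLOW(L) on { 'x' }: CONFLICT
  L → ε: FIRST \ {ε} = { } — this is the only nullable alternative, skip
  L → b n F: FIRST \ {ε} = { 'b' } — disjoint from FOLLOW(L)
  L → b n n: FIRST \ {ε} = { 'b' } — disjoint from FOLLOW(L)

So the grammar has 2 FIRST/FOLLOW conflicts (marked CONFLICT above).

Answer: Yes. F → L with FOLLOW(F) on { 'x' }; L → L x with FOLLOW(L) on { 'x' }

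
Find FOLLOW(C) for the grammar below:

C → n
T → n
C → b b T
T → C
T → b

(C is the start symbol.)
To compute FOLLOW(C), find every occurrence of C on a right-hand side N → α C β: add FIRST(β) \ {ε}, and if β is empty or nullable also add FOLLOW(N). Iterate to a fixed point.

C is the start symbol, so $ ∈ FOLLOW(C).
In T → C: C is at the end, add FOLLOW(T)

The FOLLOW sets referred to above (computed the same way, to a fixed point):
  FOLLOW(T) = { $ }

Taking the union: FOLLOW(C) = { $ }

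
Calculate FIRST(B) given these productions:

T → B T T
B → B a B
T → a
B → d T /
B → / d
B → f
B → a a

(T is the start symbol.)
From B → B a B:
  - B is the symbol being defined: contributes nothing new
    B is not nullable, so stop
From B → d T /:
  - d is a terminal: add 'd' and stop
From B → / d:
  - '/' is a terminal: add '/' and stop
From B → f:
  - f is a terminal: add 'f' and stop
From B → a a:
  - a is a terminal: add 'a' and stop

Collecting: FIRST(B) = { '/', 'a', 'd', 'f' }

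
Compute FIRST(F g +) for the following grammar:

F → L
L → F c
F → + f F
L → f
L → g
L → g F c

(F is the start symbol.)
FIRST sets of the non-terminals involved (from the grammar, by fixed-point iteration):
  FIRST(F) = { '+', 'f', 'g' }

To compute FIRST(F g +), process the symbols left to right:
Symbol F is a non-terminal. Add FIRST(F) \ {ε} = { '+', 'f', 'g' }
F is not nullable (ε ∉ FIRST(F)), so stop here.
FIRST(F g +) = { '+', 'f', 'g' }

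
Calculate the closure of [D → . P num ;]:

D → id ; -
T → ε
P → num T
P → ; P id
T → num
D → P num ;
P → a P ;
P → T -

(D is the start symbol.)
{ [D → . P num ;], [P → . ; P id], [P → . T -], [P → . a P ;], [P → . num T], [T → . num], [T → .] }

To compute CLOSURE, for each item [A → α.Bβ] where B is a non-terminal, add [B → .γ] for all productions B → γ; repeat for the newly added items until nothing changes.

Start with: [D → . P num ;]
  [D → . P num ;] has the dot before P: add [P → . num T], [P → . ; P id], [P → . a P ;], [P → . T -]
  [P → . T -] has the dot before T: add [T → .], [T → . num]
No further items can be added.

CLOSURE = { [D → . P num ;], [P → . ; P id], [P → . T -], [P → . a P ;], [P → . num T], [T → . num], [T → .] }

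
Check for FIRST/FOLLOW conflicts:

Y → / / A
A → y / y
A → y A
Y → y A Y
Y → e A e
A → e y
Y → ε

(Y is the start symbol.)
A FIRST/FOLLOW conflict occurs when a non-terminal N has a nullable alternative N → β (β ⇒* ε) and another alternative N → α with FIRST(α) ∩ FOLLOW(N) ≠ ∅: on such a lookahead the parser cannot decide between expanding α and letting N vanish via β.

Nullable non-terminals: Y.

Y: nullable alternative(s) Y → ε; FOLLOW(Y) = { $ }
  Y → / / A: FIRST \ {ε} = { '/' } — disjoint from FOLLOW(Y)
  Y → y A Y: FIRST \ {ε} = { 'y' } — disjoint from FOLLOW(Y)
  Y → e A e: FIRST \ {ε} = { 'e' } — disjoint from FOLLOW(Y)
  Y → ε: FIRST \ {ε} = { } — this is the only nullable alternative, skip

A has no nullable alternative, so no FIRST/FOLLOW check is needed there.

No FIRST/FOLLOW conflicts found.

Answer: No FIRST/FOLLOW conflicts.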